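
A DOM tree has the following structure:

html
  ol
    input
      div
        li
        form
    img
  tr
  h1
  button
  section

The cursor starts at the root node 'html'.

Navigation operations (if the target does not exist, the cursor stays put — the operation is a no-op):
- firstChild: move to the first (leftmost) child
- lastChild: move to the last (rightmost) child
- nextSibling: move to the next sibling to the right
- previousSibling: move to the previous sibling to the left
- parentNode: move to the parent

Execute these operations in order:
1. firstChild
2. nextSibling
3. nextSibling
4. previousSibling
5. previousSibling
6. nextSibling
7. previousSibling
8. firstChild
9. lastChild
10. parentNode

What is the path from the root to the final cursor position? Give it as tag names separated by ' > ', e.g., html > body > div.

After 1 (firstChild): ol
After 2 (nextSibling): tr
After 3 (nextSibling): h1
After 4 (previousSibling): tr
After 5 (previousSibling): ol
After 6 (nextSibling): tr
After 7 (previousSibling): ol
After 8 (firstChild): input
After 9 (lastChild): div
After 10 (parentNode): input

Answer: html > ol > input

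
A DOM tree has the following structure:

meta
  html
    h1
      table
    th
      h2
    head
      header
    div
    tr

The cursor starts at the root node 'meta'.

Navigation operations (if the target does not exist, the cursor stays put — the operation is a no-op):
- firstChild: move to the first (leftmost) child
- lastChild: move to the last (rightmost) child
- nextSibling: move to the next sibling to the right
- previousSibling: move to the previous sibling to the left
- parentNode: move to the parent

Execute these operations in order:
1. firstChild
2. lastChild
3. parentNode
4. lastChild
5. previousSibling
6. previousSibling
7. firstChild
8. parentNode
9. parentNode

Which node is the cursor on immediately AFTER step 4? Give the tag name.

After 1 (firstChild): html
After 2 (lastChild): tr
After 3 (parentNode): html
After 4 (lastChild): tr

Answer: tr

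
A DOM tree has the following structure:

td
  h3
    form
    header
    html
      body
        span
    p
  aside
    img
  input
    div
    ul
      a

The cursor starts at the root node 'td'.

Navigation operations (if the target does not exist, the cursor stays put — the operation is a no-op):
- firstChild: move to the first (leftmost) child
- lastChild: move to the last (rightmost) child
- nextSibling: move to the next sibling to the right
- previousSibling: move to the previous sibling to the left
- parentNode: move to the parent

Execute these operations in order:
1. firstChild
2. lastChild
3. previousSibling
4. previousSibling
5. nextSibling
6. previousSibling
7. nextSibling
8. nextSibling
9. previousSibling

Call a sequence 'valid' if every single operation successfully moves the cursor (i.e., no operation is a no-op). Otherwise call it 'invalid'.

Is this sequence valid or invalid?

After 1 (firstChild): h3
After 2 (lastChild): p
After 3 (previousSibling): html
After 4 (previousSibling): header
After 5 (nextSibling): html
After 6 (previousSibling): header
After 7 (nextSibling): html
After 8 (nextSibling): p
After 9 (previousSibling): html

Answer: valid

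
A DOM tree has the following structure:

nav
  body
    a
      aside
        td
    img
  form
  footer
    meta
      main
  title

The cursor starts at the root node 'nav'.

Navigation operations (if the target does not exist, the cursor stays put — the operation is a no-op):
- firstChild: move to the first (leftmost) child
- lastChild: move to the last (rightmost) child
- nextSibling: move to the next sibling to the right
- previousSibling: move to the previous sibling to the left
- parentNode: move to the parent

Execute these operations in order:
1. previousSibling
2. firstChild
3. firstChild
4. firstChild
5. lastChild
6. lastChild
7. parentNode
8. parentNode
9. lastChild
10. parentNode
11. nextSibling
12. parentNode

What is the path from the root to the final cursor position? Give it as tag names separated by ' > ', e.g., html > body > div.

After 1 (previousSibling): nav (no-op, stayed)
After 2 (firstChild): body
After 3 (firstChild): a
After 4 (firstChild): aside
After 5 (lastChild): td
After 6 (lastChild): td (no-op, stayed)
After 7 (parentNode): aside
After 8 (parentNode): a
After 9 (lastChild): aside
After 10 (parentNode): a
After 11 (nextSibling): img
After 12 (parentNode): body

Answer: nav > body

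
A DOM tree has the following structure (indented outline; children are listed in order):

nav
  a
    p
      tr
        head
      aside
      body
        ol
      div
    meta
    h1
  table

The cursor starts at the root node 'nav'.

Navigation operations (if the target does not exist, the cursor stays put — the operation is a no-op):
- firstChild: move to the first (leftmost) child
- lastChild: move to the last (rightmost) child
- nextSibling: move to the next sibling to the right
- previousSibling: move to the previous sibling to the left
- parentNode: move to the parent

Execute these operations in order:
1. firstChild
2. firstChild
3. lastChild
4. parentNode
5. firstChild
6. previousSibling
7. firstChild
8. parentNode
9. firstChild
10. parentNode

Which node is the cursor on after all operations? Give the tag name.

Answer: tr

Derivation:
After 1 (firstChild): a
After 2 (firstChild): p
After 3 (lastChild): div
After 4 (parentNode): p
After 5 (firstChild): tr
After 6 (previousSibling): tr (no-op, stayed)
After 7 (firstChild): head
After 8 (parentNode): tr
After 9 (firstChild): head
After 10 (parentNode): tr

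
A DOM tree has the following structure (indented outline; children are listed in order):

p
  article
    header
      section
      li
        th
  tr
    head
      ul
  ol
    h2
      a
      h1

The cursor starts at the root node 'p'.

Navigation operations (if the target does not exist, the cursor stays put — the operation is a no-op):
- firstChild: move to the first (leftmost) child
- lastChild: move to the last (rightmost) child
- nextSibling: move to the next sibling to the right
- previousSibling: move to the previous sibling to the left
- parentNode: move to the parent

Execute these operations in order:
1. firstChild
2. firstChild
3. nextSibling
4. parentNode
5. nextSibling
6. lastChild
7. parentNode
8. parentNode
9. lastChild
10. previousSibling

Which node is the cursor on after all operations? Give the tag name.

After 1 (firstChild): article
After 2 (firstChild): header
After 3 (nextSibling): header (no-op, stayed)
After 4 (parentNode): article
After 5 (nextSibling): tr
After 6 (lastChild): head
After 7 (parentNode): tr
After 8 (parentNode): p
After 9 (lastChild): ol
After 10 (previousSibling): tr

Answer: tr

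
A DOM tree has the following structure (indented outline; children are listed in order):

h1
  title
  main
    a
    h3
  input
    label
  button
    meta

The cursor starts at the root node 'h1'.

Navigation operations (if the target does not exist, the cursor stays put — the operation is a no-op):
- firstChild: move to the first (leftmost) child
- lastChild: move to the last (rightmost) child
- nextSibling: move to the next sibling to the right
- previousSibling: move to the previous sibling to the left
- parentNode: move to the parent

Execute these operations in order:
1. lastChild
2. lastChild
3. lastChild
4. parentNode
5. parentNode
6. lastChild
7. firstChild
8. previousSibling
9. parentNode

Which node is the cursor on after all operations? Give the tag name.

After 1 (lastChild): button
After 2 (lastChild): meta
After 3 (lastChild): meta (no-op, stayed)
After 4 (parentNode): button
After 5 (parentNode): h1
After 6 (lastChild): button
After 7 (firstChild): meta
After 8 (previousSibling): meta (no-op, stayed)
After 9 (parentNode): button

Answer: button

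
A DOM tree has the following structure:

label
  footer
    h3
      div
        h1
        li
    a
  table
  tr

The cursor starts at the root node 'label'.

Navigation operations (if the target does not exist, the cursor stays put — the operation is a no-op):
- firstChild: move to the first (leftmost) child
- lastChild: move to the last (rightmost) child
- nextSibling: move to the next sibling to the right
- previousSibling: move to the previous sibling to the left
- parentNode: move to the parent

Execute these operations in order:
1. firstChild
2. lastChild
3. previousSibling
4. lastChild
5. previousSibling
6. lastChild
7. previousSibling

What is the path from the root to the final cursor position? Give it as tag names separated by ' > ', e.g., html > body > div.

Answer: label > footer > h3 > div > h1

Derivation:
After 1 (firstChild): footer
After 2 (lastChild): a
After 3 (previousSibling): h3
After 4 (lastChild): div
After 5 (previousSibling): div (no-op, stayed)
After 6 (lastChild): li
After 7 (previousSibling): h1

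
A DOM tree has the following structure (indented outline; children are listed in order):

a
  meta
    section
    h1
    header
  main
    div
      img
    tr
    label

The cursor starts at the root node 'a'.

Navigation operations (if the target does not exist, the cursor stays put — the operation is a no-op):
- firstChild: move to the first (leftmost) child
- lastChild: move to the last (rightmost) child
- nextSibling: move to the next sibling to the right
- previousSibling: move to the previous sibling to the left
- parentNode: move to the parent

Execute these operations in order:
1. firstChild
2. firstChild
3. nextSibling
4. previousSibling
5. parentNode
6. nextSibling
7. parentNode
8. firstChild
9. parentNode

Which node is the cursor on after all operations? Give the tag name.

Answer: a

Derivation:
After 1 (firstChild): meta
After 2 (firstChild): section
After 3 (nextSibling): h1
After 4 (previousSibling): section
After 5 (parentNode): meta
After 6 (nextSibling): main
After 7 (parentNode): a
After 8 (firstChild): meta
After 9 (parentNode): a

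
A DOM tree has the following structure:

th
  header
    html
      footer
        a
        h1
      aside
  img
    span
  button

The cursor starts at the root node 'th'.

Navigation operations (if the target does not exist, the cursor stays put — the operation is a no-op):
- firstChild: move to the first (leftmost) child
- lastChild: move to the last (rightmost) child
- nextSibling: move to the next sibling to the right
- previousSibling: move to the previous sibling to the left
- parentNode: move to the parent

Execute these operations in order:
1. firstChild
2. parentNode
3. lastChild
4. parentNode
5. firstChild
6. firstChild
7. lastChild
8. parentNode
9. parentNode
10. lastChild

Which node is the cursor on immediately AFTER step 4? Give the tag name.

After 1 (firstChild): header
After 2 (parentNode): th
After 3 (lastChild): button
After 4 (parentNode): th

Answer: th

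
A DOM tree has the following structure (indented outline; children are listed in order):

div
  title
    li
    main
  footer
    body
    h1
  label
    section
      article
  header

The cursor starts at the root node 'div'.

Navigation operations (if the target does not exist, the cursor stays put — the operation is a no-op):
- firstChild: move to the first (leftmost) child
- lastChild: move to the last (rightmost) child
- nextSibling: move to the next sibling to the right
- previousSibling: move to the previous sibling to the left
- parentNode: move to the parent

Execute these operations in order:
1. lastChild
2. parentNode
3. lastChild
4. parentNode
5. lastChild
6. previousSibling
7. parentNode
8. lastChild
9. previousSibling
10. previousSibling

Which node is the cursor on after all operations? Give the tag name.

After 1 (lastChild): header
After 2 (parentNode): div
After 3 (lastChild): header
After 4 (parentNode): div
After 5 (lastChild): header
After 6 (previousSibling): label
After 7 (parentNode): div
After 8 (lastChild): header
After 9 (previousSibling): label
After 10 (previousSibling): footer

Answer: footer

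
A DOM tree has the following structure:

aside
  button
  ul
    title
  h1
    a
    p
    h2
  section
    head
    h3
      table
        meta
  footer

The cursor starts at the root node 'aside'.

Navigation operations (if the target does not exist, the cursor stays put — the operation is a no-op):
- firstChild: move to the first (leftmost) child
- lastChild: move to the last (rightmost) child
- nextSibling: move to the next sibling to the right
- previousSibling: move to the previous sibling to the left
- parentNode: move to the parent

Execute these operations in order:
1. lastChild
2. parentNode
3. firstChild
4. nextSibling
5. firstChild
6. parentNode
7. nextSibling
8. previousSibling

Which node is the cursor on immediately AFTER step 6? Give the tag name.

Answer: ul

Derivation:
After 1 (lastChild): footer
After 2 (parentNode): aside
After 3 (firstChild): button
After 4 (nextSibling): ul
After 5 (firstChild): title
After 6 (parentNode): ul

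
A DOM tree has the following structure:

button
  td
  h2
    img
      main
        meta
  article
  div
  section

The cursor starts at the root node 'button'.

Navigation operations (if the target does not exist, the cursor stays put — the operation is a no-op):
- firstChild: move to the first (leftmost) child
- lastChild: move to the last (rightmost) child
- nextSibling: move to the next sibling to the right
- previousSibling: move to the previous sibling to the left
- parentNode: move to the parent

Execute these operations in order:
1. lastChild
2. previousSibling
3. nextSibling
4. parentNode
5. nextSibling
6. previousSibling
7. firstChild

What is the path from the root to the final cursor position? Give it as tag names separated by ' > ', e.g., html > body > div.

After 1 (lastChild): section
After 2 (previousSibling): div
After 3 (nextSibling): section
After 4 (parentNode): button
After 5 (nextSibling): button (no-op, stayed)
After 6 (previousSibling): button (no-op, stayed)
After 7 (firstChild): td

Answer: button > td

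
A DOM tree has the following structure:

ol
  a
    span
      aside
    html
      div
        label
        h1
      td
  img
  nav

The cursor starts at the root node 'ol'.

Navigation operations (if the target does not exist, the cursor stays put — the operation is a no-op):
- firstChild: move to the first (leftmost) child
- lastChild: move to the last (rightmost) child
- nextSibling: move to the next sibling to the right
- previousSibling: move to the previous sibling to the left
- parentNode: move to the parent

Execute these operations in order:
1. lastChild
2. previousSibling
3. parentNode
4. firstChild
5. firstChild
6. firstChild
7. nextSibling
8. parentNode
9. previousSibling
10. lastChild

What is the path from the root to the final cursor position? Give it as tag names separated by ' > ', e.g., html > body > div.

After 1 (lastChild): nav
After 2 (previousSibling): img
After 3 (parentNode): ol
After 4 (firstChild): a
After 5 (firstChild): span
After 6 (firstChild): aside
After 7 (nextSibling): aside (no-op, stayed)
After 8 (parentNode): span
After 9 (previousSibling): span (no-op, stayed)
After 10 (lastChild): aside

Answer: ol > a > span > aside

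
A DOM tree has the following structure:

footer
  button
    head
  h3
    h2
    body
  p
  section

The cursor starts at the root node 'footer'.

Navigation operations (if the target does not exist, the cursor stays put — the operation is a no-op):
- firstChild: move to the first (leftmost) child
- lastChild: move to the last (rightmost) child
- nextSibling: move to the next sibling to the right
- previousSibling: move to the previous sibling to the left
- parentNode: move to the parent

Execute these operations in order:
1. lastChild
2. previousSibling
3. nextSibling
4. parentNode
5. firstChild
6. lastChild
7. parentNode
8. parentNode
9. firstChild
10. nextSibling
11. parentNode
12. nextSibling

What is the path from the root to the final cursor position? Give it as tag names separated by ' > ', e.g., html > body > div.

Answer: footer

Derivation:
After 1 (lastChild): section
After 2 (previousSibling): p
After 3 (nextSibling): section
After 4 (parentNode): footer
After 5 (firstChild): button
After 6 (lastChild): head
After 7 (parentNode): button
After 8 (parentNode): footer
After 9 (firstChild): button
After 10 (nextSibling): h3
After 11 (parentNode): footer
After 12 (nextSibling): footer (no-op, stayed)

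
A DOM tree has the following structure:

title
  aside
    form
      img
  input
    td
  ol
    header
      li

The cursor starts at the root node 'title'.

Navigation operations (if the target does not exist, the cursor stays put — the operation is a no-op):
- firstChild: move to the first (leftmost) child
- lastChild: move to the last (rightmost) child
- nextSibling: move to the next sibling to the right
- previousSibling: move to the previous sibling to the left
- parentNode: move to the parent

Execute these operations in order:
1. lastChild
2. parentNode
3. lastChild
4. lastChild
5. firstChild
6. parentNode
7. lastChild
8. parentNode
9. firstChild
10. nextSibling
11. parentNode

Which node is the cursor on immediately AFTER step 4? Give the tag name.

After 1 (lastChild): ol
After 2 (parentNode): title
After 3 (lastChild): ol
After 4 (lastChild): header

Answer: header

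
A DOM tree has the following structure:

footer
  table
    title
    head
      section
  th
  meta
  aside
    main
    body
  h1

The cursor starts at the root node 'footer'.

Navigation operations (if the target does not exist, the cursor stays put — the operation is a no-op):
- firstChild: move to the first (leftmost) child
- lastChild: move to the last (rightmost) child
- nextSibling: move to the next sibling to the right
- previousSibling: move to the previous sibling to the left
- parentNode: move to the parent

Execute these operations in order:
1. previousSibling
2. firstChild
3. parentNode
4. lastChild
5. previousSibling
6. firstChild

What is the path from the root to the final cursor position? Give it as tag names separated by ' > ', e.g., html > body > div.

Answer: footer > aside > main

Derivation:
After 1 (previousSibling): footer (no-op, stayed)
After 2 (firstChild): table
After 3 (parentNode): footer
After 4 (lastChild): h1
After 5 (previousSibling): aside
After 6 (firstChild): main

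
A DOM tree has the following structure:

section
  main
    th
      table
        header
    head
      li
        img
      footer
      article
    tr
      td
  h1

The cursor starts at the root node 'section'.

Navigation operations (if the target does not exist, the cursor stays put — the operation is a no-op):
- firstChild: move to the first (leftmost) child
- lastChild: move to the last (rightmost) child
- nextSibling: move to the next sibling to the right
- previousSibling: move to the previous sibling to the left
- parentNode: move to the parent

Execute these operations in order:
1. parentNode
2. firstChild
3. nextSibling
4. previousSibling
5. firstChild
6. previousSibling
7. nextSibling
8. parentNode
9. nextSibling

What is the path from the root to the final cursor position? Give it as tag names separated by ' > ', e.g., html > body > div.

After 1 (parentNode): section (no-op, stayed)
After 2 (firstChild): main
After 3 (nextSibling): h1
After 4 (previousSibling): main
After 5 (firstChild): th
After 6 (previousSibling): th (no-op, stayed)
After 7 (nextSibling): head
After 8 (parentNode): main
After 9 (nextSibling): h1

Answer: section > h1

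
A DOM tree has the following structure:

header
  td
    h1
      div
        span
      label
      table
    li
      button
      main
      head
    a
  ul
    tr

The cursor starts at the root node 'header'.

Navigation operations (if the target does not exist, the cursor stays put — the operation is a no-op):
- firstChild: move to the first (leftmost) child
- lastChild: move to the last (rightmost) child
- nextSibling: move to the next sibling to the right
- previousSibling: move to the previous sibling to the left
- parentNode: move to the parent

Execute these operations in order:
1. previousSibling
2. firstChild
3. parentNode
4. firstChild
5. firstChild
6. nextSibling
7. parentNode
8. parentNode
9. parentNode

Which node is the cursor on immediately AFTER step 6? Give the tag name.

After 1 (previousSibling): header (no-op, stayed)
After 2 (firstChild): td
After 3 (parentNode): header
After 4 (firstChild): td
After 5 (firstChild): h1
After 6 (nextSibling): li

Answer: li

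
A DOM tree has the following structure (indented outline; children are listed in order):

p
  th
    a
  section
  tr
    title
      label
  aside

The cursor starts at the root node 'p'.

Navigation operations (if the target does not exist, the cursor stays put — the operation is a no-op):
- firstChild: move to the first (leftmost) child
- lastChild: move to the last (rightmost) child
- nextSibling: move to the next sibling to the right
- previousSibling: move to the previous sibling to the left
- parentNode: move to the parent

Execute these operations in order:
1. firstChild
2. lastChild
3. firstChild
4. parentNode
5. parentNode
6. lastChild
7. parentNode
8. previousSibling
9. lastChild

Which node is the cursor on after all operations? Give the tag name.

After 1 (firstChild): th
After 2 (lastChild): a
After 3 (firstChild): a (no-op, stayed)
After 4 (parentNode): th
After 5 (parentNode): p
After 6 (lastChild): aside
After 7 (parentNode): p
After 8 (previousSibling): p (no-op, stayed)
After 9 (lastChild): aside

Answer: aside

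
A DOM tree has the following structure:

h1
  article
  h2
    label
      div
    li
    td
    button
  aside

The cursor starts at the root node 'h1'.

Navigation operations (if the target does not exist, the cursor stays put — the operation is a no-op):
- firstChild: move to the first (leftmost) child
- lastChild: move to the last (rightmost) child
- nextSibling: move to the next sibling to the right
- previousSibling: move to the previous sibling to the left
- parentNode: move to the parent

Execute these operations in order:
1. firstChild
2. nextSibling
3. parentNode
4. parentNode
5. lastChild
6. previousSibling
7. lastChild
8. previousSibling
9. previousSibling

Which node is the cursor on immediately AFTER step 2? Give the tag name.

Answer: h2

Derivation:
After 1 (firstChild): article
After 2 (nextSibling): h2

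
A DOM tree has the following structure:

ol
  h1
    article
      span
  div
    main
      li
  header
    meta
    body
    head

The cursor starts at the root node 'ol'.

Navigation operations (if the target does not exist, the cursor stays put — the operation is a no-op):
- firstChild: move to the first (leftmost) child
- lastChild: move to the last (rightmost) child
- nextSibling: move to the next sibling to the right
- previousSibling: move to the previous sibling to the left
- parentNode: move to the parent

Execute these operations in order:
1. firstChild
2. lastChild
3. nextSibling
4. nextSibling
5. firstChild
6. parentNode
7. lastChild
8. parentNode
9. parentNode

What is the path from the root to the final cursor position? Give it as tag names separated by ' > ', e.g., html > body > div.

After 1 (firstChild): h1
After 2 (lastChild): article
After 3 (nextSibling): article (no-op, stayed)
After 4 (nextSibling): article (no-op, stayed)
After 5 (firstChild): span
After 6 (parentNode): article
After 7 (lastChild): span
After 8 (parentNode): article
After 9 (parentNode): h1

Answer: ol > h1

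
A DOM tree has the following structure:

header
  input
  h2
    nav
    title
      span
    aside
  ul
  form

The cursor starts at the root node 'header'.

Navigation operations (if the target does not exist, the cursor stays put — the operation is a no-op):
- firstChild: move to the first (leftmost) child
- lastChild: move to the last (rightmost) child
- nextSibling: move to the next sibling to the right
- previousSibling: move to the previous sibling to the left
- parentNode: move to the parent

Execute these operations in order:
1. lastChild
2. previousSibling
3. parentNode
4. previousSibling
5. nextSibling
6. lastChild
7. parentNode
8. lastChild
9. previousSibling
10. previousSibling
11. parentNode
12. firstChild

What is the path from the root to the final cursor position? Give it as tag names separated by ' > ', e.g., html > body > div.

After 1 (lastChild): form
After 2 (previousSibling): ul
After 3 (parentNode): header
After 4 (previousSibling): header (no-op, stayed)
After 5 (nextSibling): header (no-op, stayed)
After 6 (lastChild): form
After 7 (parentNode): header
After 8 (lastChild): form
After 9 (previousSibling): ul
After 10 (previousSibling): h2
After 11 (parentNode): header
After 12 (firstChild): input

Answer: header > input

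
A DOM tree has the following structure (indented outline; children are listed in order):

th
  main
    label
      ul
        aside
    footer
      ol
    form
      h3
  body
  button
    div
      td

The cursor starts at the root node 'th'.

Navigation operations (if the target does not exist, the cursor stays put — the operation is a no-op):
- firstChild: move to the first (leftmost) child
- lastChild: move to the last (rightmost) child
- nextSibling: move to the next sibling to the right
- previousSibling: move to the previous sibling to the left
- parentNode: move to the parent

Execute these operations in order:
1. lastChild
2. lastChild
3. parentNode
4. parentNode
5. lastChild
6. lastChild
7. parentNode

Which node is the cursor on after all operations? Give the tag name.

After 1 (lastChild): button
After 2 (lastChild): div
After 3 (parentNode): button
After 4 (parentNode): th
After 5 (lastChild): button
After 6 (lastChild): div
After 7 (parentNode): button

Answer: button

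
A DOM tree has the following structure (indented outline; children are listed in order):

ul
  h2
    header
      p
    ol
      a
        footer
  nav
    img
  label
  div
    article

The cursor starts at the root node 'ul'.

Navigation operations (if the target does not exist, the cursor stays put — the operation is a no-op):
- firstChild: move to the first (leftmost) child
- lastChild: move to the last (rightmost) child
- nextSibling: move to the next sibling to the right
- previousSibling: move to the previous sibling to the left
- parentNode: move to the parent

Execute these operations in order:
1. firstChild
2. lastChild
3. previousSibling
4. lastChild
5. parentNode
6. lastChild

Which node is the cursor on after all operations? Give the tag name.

Answer: p

Derivation:
After 1 (firstChild): h2
After 2 (lastChild): ol
After 3 (previousSibling): header
After 4 (lastChild): p
After 5 (parentNode): header
After 6 (lastChild): p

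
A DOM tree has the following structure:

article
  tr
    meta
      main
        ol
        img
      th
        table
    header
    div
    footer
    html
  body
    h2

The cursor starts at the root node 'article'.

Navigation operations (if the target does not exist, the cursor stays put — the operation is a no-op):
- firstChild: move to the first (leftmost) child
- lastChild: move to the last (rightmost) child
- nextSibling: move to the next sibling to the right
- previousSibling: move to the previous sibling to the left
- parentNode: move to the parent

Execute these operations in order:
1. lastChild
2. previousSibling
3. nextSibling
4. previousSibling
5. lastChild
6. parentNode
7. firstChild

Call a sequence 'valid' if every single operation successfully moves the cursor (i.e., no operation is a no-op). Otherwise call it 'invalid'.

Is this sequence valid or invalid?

Answer: valid

Derivation:
After 1 (lastChild): body
After 2 (previousSibling): tr
After 3 (nextSibling): body
After 4 (previousSibling): tr
After 5 (lastChild): html
After 6 (parentNode): tr
After 7 (firstChild): meta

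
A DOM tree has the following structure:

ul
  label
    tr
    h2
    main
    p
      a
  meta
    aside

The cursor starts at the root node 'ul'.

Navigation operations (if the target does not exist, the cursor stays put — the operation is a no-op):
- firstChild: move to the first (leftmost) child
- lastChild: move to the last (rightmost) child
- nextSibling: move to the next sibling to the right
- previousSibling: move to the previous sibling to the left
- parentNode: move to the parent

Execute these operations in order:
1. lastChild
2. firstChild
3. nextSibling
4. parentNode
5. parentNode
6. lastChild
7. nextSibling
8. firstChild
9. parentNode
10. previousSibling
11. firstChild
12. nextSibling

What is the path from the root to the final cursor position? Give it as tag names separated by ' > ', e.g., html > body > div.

Answer: ul > label > h2

Derivation:
After 1 (lastChild): meta
After 2 (firstChild): aside
After 3 (nextSibling): aside (no-op, stayed)
After 4 (parentNode): meta
After 5 (parentNode): ul
After 6 (lastChild): meta
After 7 (nextSibling): meta (no-op, stayed)
After 8 (firstChild): aside
After 9 (parentNode): meta
After 10 (previousSibling): label
After 11 (firstChild): tr
After 12 (nextSibling): h2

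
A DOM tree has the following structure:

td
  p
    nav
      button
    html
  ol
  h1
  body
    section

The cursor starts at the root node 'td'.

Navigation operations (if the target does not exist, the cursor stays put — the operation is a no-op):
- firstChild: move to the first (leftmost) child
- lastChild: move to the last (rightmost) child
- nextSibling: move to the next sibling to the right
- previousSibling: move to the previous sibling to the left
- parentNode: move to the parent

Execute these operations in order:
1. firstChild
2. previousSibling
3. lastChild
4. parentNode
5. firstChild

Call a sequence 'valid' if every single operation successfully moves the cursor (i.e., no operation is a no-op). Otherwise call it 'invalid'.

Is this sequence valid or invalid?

After 1 (firstChild): p
After 2 (previousSibling): p (no-op, stayed)
After 3 (lastChild): html
After 4 (parentNode): p
After 5 (firstChild): nav

Answer: invalid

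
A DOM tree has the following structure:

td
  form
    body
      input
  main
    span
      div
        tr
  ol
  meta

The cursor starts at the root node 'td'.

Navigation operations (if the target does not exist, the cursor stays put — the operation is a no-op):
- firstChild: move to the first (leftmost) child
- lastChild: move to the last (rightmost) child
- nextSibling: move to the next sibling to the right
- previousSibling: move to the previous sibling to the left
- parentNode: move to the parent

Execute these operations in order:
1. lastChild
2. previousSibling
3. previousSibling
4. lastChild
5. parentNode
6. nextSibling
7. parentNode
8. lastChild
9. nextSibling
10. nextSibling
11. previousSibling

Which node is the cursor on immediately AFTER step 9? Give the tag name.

After 1 (lastChild): meta
After 2 (previousSibling): ol
After 3 (previousSibling): main
After 4 (lastChild): span
After 5 (parentNode): main
After 6 (nextSibling): ol
After 7 (parentNode): td
After 8 (lastChild): meta
After 9 (nextSibling): meta (no-op, stayed)

Answer: meta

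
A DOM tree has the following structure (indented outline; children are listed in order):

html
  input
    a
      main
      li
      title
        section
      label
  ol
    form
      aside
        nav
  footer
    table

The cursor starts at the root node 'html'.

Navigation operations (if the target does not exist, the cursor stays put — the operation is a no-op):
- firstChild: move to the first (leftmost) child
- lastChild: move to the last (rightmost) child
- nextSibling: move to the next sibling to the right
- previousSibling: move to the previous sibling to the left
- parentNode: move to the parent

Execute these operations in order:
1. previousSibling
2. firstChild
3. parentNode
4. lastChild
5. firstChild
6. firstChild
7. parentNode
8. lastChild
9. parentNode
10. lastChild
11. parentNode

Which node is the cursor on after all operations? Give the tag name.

Answer: footer

Derivation:
After 1 (previousSibling): html (no-op, stayed)
After 2 (firstChild): input
After 3 (parentNode): html
After 4 (lastChild): footer
After 5 (firstChild): table
After 6 (firstChild): table (no-op, stayed)
After 7 (parentNode): footer
After 8 (lastChild): table
After 9 (parentNode): footer
After 10 (lastChild): table
After 11 (parentNode): footer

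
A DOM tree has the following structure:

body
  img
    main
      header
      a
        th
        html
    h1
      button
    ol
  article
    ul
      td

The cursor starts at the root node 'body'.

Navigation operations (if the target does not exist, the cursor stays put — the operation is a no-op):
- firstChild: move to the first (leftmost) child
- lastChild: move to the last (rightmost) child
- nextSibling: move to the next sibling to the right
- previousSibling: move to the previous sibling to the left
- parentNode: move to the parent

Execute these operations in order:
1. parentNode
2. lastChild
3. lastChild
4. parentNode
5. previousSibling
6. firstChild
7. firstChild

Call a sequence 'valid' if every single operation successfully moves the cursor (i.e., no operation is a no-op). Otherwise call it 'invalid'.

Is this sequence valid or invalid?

Answer: invalid

Derivation:
After 1 (parentNode): body (no-op, stayed)
After 2 (lastChild): article
After 3 (lastChild): ul
After 4 (parentNode): article
After 5 (previousSibling): img
After 6 (firstChild): main
After 7 (firstChild): header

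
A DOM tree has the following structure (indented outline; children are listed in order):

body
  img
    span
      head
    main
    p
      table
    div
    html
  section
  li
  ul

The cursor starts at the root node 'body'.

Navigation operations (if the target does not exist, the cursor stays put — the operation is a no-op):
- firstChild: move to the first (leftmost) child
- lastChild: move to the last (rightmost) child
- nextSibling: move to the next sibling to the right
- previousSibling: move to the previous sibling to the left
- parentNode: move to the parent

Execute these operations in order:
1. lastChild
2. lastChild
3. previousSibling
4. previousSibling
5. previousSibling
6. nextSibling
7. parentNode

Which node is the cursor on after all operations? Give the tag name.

After 1 (lastChild): ul
After 2 (lastChild): ul (no-op, stayed)
After 3 (previousSibling): li
After 4 (previousSibling): section
After 5 (previousSibling): img
After 6 (nextSibling): section
After 7 (parentNode): body

Answer: body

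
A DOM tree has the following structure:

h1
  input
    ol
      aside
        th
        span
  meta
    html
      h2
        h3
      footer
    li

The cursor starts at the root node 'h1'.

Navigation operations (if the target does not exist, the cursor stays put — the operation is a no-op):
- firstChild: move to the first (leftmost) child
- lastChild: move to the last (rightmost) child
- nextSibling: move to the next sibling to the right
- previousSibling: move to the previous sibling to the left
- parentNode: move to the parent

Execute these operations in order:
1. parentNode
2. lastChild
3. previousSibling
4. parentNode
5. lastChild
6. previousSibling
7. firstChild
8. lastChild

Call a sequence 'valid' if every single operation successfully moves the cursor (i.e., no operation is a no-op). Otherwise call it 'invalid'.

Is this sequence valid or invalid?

After 1 (parentNode): h1 (no-op, stayed)
After 2 (lastChild): meta
After 3 (previousSibling): input
After 4 (parentNode): h1
After 5 (lastChild): meta
After 6 (previousSibling): input
After 7 (firstChild): ol
After 8 (lastChild): aside

Answer: invalid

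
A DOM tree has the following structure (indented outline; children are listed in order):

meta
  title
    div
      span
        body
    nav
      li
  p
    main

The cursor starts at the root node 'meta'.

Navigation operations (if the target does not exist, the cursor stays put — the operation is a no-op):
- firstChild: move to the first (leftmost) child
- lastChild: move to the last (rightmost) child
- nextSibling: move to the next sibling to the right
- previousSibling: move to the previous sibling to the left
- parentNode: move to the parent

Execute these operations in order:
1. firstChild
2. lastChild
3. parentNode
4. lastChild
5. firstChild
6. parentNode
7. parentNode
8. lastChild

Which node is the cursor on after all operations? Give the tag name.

Answer: nav

Derivation:
After 1 (firstChild): title
After 2 (lastChild): nav
After 3 (parentNode): title
After 4 (lastChild): nav
After 5 (firstChild): li
After 6 (parentNode): nav
After 7 (parentNode): title
After 8 (lastChild): nav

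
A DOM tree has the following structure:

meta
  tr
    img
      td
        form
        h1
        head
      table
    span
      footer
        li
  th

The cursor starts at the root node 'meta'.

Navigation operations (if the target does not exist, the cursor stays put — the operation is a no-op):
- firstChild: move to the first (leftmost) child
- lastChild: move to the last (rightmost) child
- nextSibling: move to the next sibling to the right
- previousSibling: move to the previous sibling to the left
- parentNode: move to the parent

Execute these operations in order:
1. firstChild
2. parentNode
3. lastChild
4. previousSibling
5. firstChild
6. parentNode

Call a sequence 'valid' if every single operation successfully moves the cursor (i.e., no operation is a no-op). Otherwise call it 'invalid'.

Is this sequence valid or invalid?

After 1 (firstChild): tr
After 2 (parentNode): meta
After 3 (lastChild): th
After 4 (previousSibling): tr
After 5 (firstChild): img
After 6 (parentNode): tr

Answer: valid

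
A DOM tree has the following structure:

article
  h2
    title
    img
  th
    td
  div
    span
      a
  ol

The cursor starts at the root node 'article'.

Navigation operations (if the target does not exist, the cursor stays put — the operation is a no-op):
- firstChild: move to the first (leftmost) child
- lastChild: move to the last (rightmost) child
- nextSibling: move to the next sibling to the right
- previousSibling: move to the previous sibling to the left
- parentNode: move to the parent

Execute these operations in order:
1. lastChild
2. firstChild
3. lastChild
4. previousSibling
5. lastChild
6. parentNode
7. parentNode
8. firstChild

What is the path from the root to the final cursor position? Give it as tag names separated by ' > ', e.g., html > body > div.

Answer: article > h2

Derivation:
After 1 (lastChild): ol
After 2 (firstChild): ol (no-op, stayed)
After 3 (lastChild): ol (no-op, stayed)
After 4 (previousSibling): div
After 5 (lastChild): span
After 6 (parentNode): div
After 7 (parentNode): article
After 8 (firstChild): h2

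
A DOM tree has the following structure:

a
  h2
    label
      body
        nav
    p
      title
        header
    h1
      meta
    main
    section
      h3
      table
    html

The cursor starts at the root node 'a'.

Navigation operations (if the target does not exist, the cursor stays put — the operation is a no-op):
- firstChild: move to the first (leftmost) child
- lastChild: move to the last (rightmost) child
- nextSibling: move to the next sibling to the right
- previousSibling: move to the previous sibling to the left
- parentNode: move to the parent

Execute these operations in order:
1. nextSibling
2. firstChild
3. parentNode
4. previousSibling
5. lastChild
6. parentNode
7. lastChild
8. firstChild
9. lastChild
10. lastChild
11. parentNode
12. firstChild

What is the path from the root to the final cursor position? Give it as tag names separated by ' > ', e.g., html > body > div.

After 1 (nextSibling): a (no-op, stayed)
After 2 (firstChild): h2
After 3 (parentNode): a
After 4 (previousSibling): a (no-op, stayed)
After 5 (lastChild): h2
After 6 (parentNode): a
After 7 (lastChild): h2
After 8 (firstChild): label
After 9 (lastChild): body
After 10 (lastChild): nav
After 11 (parentNode): body
After 12 (firstChild): nav

Answer: a > h2 > label > body > nav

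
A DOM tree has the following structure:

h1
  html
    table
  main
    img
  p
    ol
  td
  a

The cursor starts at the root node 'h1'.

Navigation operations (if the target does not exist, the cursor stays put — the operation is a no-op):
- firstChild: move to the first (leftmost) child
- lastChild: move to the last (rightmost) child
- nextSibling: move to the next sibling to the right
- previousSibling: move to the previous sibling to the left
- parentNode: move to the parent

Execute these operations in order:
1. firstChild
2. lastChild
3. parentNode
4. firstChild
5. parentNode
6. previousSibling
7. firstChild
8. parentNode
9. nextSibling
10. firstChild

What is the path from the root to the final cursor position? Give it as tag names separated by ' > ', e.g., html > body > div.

Answer: h1 > main > img

Derivation:
After 1 (firstChild): html
After 2 (lastChild): table
After 3 (parentNode): html
After 4 (firstChild): table
After 5 (parentNode): html
After 6 (previousSibling): html (no-op, stayed)
After 7 (firstChild): table
After 8 (parentNode): html
After 9 (nextSibling): main
After 10 (firstChild): img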